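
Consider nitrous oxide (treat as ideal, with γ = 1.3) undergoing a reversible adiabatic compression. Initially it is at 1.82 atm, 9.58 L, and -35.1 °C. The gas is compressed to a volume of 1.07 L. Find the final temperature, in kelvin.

T₂ ≈ 459 K

Adiabatic: T₁V₁^(γ−1) = T₂V₂^(γ−1) ⇒ T₂ = T₁ (V₁/V₂)^(γ−1).
T₁ = -35.1 °C = 238 K.
T₂ = 238 × (9.58/1.07)^(0.3) = 459.5 K.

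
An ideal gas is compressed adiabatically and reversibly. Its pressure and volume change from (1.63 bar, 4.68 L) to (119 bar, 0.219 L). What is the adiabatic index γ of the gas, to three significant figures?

PV^γ = const ⇒ γ = ln(P₂/P₁) / ln(V₁/V₂).
γ = ln(119/1.63) / ln(4.68/0.219) = 1.401.

γ ≈ 1.40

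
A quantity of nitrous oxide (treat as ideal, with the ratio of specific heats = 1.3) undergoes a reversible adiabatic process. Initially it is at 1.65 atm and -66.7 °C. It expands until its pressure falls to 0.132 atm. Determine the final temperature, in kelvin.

T₂ ≈ 115 K

Adiabatic: T₂/T₁ = (P₂/P₁)^((γ−1)/γ).
T₁ = -66.7 °C = 206.4 K.
T₂ = 206.4 × (0.132/1.65)^(0.231) = 115.3 K.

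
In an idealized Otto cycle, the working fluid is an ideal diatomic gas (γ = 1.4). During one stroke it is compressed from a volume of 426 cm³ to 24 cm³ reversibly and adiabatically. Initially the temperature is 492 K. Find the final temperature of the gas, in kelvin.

T₂ ≈ 1550 K

For a reversible adiabat TV^(γ−1) is constant, so T₂ = T₁ (V₁/V₂)^(γ−1).
T₂ = 492 × (426/24)^(0.4) = 1555 K.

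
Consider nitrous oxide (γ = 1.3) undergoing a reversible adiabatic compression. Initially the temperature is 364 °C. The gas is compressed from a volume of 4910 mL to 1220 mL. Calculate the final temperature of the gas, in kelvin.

T₂ ≈ 968 K

Adiabatic: T₁V₁^(γ−1) = T₂V₂^(γ−1) ⇒ T₂ = T₁ (V₁/V₂)^(γ−1).
T₁ = 364 °C = 637.1 K.
T₂ = 637.1 × (4910/1220)^(0.3) = 967.5 K.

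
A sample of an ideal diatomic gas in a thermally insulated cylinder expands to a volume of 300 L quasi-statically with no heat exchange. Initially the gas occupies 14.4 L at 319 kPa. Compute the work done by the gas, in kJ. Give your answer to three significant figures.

W ≈ 8.08 kJ

γ = 7/5 for a diatomic ideal gas.
P₂ = P₁(V₁/V₂)^γ = 319×(14.4/300)^(7/5) = 4.545 kPa.
For a reversible adiabat, W_by_gas = (P₁V₁ − P₂V₂)/(γ−1).
W_by = (319000×0.0144 − 4545×0.3) / (2/5) = 8075 J.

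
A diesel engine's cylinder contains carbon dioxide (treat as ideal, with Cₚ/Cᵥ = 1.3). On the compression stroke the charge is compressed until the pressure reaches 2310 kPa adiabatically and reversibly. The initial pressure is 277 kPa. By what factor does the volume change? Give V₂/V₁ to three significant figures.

V₂/V₁ ≈ 0.196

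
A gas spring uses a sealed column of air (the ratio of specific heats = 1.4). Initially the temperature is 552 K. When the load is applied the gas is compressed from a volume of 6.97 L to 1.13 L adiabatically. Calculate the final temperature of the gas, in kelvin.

T₂ ≈ 1140 K

Adiabatic: T₁V₁^(γ−1) = T₂V₂^(γ−1) ⇒ T₂ = T₁ (V₁/V₂)^(γ−1).
T₂ = 552 × (6.97/1.13)^(0.4) = 1143 K.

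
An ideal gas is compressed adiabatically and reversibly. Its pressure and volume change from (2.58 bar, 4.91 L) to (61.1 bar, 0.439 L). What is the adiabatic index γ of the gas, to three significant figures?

PV^γ = const ⇒ γ = ln(P₂/P₁) / ln(V₁/V₂).
γ = ln(61.1/2.58) / ln(4.91/0.439) = 1.311.

γ ≈ 1.31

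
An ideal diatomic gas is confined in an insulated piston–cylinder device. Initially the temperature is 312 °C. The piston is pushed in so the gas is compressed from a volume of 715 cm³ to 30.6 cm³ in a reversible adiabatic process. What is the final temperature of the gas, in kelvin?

T₂ ≈ 2060 K

For a reversible adiabat TV^(γ−1) is constant, so T₂ = T₁ (V₁/V₂)^(γ−1).
For a diatomic ideal gas γ = 7/5, so γ−1 = 2/5.
T₁ = 312 °C = 585.1 K.
T₂ = 585.1 × (715/30.6)^(2/5) = 2064 K.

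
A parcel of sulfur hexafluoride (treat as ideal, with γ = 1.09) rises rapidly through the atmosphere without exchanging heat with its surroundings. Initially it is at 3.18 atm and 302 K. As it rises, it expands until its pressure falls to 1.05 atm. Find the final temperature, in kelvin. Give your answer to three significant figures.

T₂ ≈ 276 K

Along an adiabat T P^((1−γ)/γ) is constant, so T₂ = T₁ (P₂/P₁)^((γ−1)/γ).
T₂ = 302 × (1.05/3.18)^(0.0826) = 275.6 K.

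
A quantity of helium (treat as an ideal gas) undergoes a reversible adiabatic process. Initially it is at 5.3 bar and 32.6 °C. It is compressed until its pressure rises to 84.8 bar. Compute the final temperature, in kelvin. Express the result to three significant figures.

T₂ ≈ 927 K

Adiabatic: T₂/T₁ = (P₂/P₁)^((γ−1)/γ).
For a monatomic ideal gas γ = 5/3, so (γ−1)/γ = 2/5.
T₁ = 32.6 °C = 305.8 K.
T₂ = 305.8 × (84.8/5.3)^(2/5) = 926.9 K.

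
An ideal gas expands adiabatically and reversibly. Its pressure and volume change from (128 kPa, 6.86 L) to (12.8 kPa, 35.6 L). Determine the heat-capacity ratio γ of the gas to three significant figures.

PV^γ = const ⇒ γ = ln(P₂/P₁) / ln(V₁/V₂).
γ = ln(12.8/128) / ln(6.86/35.6) = 1.398.

γ ≈ 1.40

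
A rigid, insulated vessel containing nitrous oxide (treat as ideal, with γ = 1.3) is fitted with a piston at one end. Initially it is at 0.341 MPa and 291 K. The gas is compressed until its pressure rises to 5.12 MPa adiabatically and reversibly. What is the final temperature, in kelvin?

Along an adiabat T P^((1−γ)/γ) is constant, so T₂ = T₁ (P₂/P₁)^((γ−1)/γ).
T₂ = 291 × (5.12/0.341)^(0.231) = 543.7 K.

T₂ ≈ 544 K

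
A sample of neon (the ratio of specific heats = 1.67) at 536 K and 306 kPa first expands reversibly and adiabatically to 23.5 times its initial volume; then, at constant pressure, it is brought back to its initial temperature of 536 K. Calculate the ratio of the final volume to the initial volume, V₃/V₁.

Adiabatic step: V₂/V₁ = 23.5; T₂ = T₁·(1/23.5)^(0.67) = 64.65 K.
Isobaric step: V₃/V₂ = T₃/T₂ = 536/64.65.
V₃/V₁ = (V₂/V₁)(V₃/V₂) = 23.5 × (536/64.65) = 194.8.

V₃/V₁ ≈ 195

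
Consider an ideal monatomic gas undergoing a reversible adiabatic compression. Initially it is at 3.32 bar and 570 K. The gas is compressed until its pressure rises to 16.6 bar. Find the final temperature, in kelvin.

T₂ ≈ 1090 K

Adiabatic: T₂/T₁ = (P₂/P₁)^((γ−1)/γ).
For a monatomic ideal gas γ = 5/3, so (γ−1)/γ = 2/5.
T₂ = 570 × (16.6/3.32)^(2/5) = 1085 K.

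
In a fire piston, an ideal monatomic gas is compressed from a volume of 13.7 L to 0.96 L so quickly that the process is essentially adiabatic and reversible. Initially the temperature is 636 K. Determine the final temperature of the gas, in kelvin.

T₂ ≈ 3740 K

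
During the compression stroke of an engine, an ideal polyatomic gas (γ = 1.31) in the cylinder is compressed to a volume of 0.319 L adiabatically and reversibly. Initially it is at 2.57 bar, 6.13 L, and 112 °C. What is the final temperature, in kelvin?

For a reversible adiabat TV^(γ−1) is constant, so T₂ = T₁ (V₁/V₂)^(γ−1).
T₁ = 112 °C = 385.1 K.
T₂ = 385.1 × (6.13/0.319)^(0.31) = 962.9 K.

T₂ ≈ 963 K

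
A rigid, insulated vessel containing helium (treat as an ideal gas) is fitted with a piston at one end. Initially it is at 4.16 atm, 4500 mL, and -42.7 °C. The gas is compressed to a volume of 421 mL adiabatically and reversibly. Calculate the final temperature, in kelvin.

T₂ ≈ 1120 K

Adiabatic: T₁V₁^(γ−1) = T₂V₂^(γ−1) ⇒ T₂ = T₁ (V₁/V₂)^(γ−1).
γ = 5/3 for a monatomic ideal gas.
T₁ = -42.7 °C = 230.4 K.
T₂ = 230.4 × (4500/421)^(2/3) = 1118 K.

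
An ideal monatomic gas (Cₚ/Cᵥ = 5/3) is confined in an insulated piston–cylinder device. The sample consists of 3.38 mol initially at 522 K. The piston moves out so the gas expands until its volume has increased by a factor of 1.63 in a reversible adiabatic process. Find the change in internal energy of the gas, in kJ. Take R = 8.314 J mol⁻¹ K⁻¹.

For a reversible adiabat TV^(γ−1) is constant, so T₂ = T₁ (V₁/V₂)^(γ−1).
T₂ = 522 × (1/1.63)^(2/3) = 376.9 K.
Q = 0, so ΔU = W_on_gas = nCᵥΔT with Cᵥ = R/(γ−1) = 12.47 J/(mol·K).
ΔU = 3.38 × 12.47 × (376.9 − 522) = -6117 J.

ΔU ≈ -6.12 kJ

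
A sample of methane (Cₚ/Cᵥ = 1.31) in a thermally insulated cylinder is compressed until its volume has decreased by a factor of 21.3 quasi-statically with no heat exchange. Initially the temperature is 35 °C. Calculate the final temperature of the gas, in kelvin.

T₂ ≈ 795 K

Adiabatic: T₁V₁^(γ−1) = T₂V₂^(γ−1) ⇒ T₂ = T₁ (V₁/V₂)^(γ−1).
T₁ = 35 °C = 308.1 K.
T₂ = 308.1 × 21.3^(0.31) = 795.4 K.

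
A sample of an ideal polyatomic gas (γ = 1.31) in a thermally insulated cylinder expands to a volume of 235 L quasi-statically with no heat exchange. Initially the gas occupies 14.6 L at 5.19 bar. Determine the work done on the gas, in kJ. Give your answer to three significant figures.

P₂ = P₁(V₁/V₂)^γ = 5.19×(14.6/235)^(1.31) = 0.1363 bar.
For a reversible adiabat, W_by_gas = (P₁V₁ − P₂V₂)/(γ−1).
W_by = (519000×0.0146 − 13630×0.235) / (0.31) = 14110 J.
W_on_gas = −W_by = -14110 J.

W ≈ -14.1 kJ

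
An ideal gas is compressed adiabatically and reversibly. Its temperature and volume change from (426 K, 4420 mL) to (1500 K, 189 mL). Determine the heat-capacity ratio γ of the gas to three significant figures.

γ ≈ 1.40

TV^(γ−1) = const ⇒ γ − 1 = ln(T₂/T₁) / ln(V₁/V₂).
γ = 1 + ln(1500/426) / ln(4420/189) = 1.399.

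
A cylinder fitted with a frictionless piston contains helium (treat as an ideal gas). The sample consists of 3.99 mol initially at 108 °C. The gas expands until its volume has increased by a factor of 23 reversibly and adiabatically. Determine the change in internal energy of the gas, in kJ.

For a reversible adiabat TV^(γ−1) is constant, so T₂ = T₁ (V₁/V₂)^(γ−1).
γ = 5/3 for a monatomic ideal gas, so γ−1 = 2/3.
T₁ = 108 °C = 381.1 K.
T₂ = 381.1 × (1/23)^(2/3) = 47.13 K.
Q = 0, so ΔU = W_on_gas = nCᵥΔT with Cᵥ = R/(γ−1) = 12.47 J/(mol·K).
ΔU = 3.99 × 12.47 × (47.13 − 381.1) = -16620 J.

ΔU ≈ -16.6 kJ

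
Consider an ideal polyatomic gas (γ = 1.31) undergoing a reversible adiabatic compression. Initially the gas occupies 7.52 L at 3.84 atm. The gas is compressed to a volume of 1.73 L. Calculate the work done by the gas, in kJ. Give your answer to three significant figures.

W ≈ -5.45 kJ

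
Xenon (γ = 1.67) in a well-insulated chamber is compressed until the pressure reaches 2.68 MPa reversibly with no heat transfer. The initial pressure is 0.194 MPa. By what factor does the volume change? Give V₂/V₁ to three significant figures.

V₂/V₁ ≈ 0.208

From PV^γ = const, V₂/V₁ = (P₁/P₂)^(1/γ).
V₂/V₁ = (0.194/2.68)^(0.599) = 0.2076.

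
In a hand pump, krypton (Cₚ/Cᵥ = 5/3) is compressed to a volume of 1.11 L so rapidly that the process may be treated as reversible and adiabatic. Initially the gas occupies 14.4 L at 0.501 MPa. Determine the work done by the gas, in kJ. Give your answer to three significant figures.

W ≈ -48.9 kJ

P₂ = P₁(V₁/V₂)^γ = 0.501×(14.4/1.11)^(5/3) = 35.88 MPa.
For a reversible adiabat, W_by_gas = (P₁V₁ − P₂V₂)/(γ−1).
W_by = (501000×0.0144 − 3.588×10^7×0.00111) / (2/3) = -48930 J.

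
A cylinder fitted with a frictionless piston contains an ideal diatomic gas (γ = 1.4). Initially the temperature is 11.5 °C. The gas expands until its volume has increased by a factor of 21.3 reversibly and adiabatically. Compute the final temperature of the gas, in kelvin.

T₂ ≈ 83.7 K

For a reversible adiabat TV^(γ−1) is constant, so T₂ = T₁ (V₁/V₂)^(γ−1).
T₁ = 11.5 °C = 284.6 K.
T₂ = 284.6 × (1/21.3)^(0.4) = 83.75 K.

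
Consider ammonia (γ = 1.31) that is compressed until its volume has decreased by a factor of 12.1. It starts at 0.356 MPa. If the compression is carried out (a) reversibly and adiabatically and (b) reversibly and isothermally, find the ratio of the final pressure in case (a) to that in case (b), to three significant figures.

P_adiabatic / P_isothermal ≈ 2.17

Isothermal: P_b = P₁(V₁/V₂) = 0.356×12.1.
Adiabatic: P_a = P₁(V₁/V₂)^γ = 0.356×12.1^(1.31).
P_a/P_b = (V₁/V₂)^(γ−1) = 12.1^(0.31) = 2.166.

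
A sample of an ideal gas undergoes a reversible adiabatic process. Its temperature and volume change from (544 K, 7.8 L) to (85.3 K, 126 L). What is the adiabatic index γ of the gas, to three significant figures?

γ ≈ 1.67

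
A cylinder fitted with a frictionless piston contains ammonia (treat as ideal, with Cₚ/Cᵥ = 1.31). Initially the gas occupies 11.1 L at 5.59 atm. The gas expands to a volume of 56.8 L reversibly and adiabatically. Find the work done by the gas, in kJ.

P₂ = P₁(V₁/V₂)^γ = 5.59×(11.1/56.8)^(1.31) = 0.6585 atm.
For a reversible adiabat, W_by_gas = (P₁V₁ − P₂V₂)/(γ−1).
W_by = (566400×0.0111 − 66730×0.0568) / (0.31) = 8055 J.

W ≈ 8.05 kJ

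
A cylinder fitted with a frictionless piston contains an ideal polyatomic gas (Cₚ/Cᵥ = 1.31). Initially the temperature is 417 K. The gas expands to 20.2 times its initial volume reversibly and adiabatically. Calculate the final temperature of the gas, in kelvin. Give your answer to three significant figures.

For a reversible adiabat TV^(γ−1) is constant, so T₂ = T₁ (V₁/V₂)^(γ−1).
T₂ = 417 × (1/20.2)^(0.31) = 164.2 K.

T₂ ≈ 164 K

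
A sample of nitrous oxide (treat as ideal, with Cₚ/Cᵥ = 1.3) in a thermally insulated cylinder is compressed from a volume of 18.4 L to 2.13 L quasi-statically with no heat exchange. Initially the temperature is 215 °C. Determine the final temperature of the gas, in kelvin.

T₂ ≈ 932 K

Adiabatic: T₁V₁^(γ−1) = T₂V₂^(γ−1) ⇒ T₂ = T₁ (V₁/V₂)^(γ−1).
T₁ = 215 °C = 488.1 K.
T₂ = 488.1 × (18.4/2.13)^(0.3) = 932.1 K.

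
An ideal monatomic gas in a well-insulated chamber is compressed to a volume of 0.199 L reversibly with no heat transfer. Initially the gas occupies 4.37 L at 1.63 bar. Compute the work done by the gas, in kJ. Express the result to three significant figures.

γ = 5/3 for a monatomic ideal gas.
P₂ = P₁(V₁/V₂)^γ = 1.63×(4.37/0.199)^(5/3) = 280.7 bar.
For a reversible adiabat, W_by_gas = (P₁V₁ − P₂V₂)/(γ−1).
W_by = (163000×0.00437 − 2.807×10^7×0.000199) / (2/3) = -7310 J.

W ≈ -7.31 kJ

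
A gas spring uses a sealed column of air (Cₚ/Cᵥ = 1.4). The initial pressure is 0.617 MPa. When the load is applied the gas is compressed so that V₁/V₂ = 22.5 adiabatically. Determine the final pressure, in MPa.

P₂ ≈ 48.2 MPa

Since PV^γ is constant along a reversible adiabat, P₂ = P₁ (V₁/V₂)^γ.
P₂ = 0.617 × 22.5^(1.4) = 48.23 MPa.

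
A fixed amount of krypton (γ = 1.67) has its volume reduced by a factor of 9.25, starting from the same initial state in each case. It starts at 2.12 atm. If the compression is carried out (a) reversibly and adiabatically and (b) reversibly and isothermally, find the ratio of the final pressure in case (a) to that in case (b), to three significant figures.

Isothermal: P_b = P₁(V₁/V₂) = 2.12×9.25.
Adiabatic: P_a = P₁(V₁/V₂)^γ = 2.12×9.25^(1.67).
P_a/P_b = (V₁/V₂)^(γ−1) = 9.25^(0.67) = 4.439.

P_adiabatic / P_isothermal ≈ 4.44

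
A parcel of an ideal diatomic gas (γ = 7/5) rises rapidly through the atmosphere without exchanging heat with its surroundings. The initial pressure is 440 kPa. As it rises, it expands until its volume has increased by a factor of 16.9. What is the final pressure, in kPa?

Since PV^γ is constant along a reversible adiabat, P₂ = P₁ (V₁/V₂)^γ.
P₂ = 440 × (1/16.9)^(7/5) = 8.403 kPa.

P₂ ≈ 8.40 kPa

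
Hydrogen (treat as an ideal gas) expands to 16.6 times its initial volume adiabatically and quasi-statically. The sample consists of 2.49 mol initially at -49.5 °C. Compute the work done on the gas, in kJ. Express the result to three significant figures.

Adiabatic: T₁V₁^(γ−1) = T₂V₂^(γ−1) ⇒ T₂ = T₁ (V₁/V₂)^(γ−1).
γ = 7/5 for a diatomic ideal gas, so γ−1 = 2/5.
T₁ = -49.5 °C = 223.6 K.
T₂ = 223.6 × (1/16.6)^(2/5) = 72.7 K.
Q = 0, so ΔU = W_on_gas = nCᵥΔT with Cᵥ = R/(γ−1) = 20.79 J/(mol·K).
ΔU = 2.49 × 20.79 × (72.7 − 223.6) = -7812 J.

W ≈ -7.81 kJ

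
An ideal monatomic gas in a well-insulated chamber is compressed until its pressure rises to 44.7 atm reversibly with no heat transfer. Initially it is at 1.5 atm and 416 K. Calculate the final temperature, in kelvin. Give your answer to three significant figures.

T₂ ≈ 1620 K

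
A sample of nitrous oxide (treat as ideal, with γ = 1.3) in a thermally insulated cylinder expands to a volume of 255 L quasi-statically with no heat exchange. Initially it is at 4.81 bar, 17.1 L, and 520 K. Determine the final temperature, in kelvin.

Adiabatic: T₁V₁^(γ−1) = T₂V₂^(γ−1) ⇒ T₂ = T₁ (V₁/V₂)^(γ−1).
T₂ = 520 × (17.1/255)^(0.3) = 231.2 K.

T₂ ≈ 231 K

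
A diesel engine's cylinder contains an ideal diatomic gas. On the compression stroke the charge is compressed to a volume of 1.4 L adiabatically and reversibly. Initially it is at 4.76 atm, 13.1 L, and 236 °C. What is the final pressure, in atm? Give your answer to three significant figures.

P₂ ≈ 109 atm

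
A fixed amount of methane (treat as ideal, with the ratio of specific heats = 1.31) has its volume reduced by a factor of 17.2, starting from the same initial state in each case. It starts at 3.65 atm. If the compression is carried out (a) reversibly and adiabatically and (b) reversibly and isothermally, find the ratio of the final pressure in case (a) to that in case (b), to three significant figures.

P_adiabatic / P_isothermal ≈ 2.42

Isothermal: P_b = P₁(V₁/V₂) = 3.65×17.2.
Adiabatic: P_a = P₁(V₁/V₂)^γ = 3.65×17.2^(1.31).
P_a/P_b = (V₁/V₂)^(γ−1) = 17.2^(0.31) = 2.416.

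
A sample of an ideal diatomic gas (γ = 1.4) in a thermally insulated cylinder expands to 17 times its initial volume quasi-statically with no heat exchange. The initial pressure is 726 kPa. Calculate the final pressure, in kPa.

P₂ ≈ 13.8 kPa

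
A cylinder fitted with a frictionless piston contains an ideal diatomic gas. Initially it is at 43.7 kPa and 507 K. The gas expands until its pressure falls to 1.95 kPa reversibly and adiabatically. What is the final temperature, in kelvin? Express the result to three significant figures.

Adiabatic: T₂/T₁ = (P₂/P₁)^((γ−1)/γ).
For a diatomic ideal gas γ = 7/5, so (γ−1)/γ = 2/7.
T₂ = 507 × (1.95/43.7)^(2/7) = 208.5 K.

T₂ ≈ 209 K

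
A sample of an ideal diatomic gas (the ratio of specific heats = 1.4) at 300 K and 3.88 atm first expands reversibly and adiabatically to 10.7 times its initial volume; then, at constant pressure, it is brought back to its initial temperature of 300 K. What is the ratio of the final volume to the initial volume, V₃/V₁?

Adiabatic step: V₂/V₁ = 10.7; T₂ = T₁·(1/10.7)^(0.4) = 116.2 K.
Isobaric step: V₃/V₂ = T₃/T₂ = 300/116.2.
V₃/V₁ = (V₂/V₁)(V₃/V₂) = 10.7 × (300/116.2) = 27.61.

V₃/V₁ ≈ 27.6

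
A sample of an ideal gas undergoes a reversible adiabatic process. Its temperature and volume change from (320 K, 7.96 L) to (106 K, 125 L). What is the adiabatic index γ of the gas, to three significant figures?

TV^(γ−1) = const ⇒ γ − 1 = ln(T₂/T₁) / ln(V₁/V₂).
γ = 1 + ln(106/320) / ln(7.96/125) = 1.401.

γ ≈ 1.40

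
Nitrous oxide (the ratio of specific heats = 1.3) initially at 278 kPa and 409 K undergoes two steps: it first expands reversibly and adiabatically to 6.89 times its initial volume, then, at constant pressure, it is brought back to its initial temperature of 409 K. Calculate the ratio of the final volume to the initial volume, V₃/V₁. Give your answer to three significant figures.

V₃/V₁ ≈ 12.3

Adiabatic step: V₂/V₁ = 6.89; T₂ = T₁·(1/6.89)^(0.3) = 229.2 K.
Isobaric step: V₃/V₂ = T₃/T₂ = 409/229.2.
V₃/V₁ = (V₂/V₁)(V₃/V₂) = 6.89 × (409/229.2) = 12.29.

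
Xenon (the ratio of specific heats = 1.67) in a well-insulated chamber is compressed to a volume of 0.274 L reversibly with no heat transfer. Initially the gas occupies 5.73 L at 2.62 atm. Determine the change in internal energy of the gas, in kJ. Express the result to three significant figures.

ΔU ≈ 15.1 kJ

P₂ = P₁(V₁/V₂)^γ = 2.62×(5.73/0.274)^(1.67) = 420.1 atm.
For a reversible adiabat, W_by_gas = (P₁V₁ − P₂V₂)/(γ−1).
W_by = (265500×0.00573 − 4.257×10^7×0.000274) / (0.67) = -15140 J.
Q = 0 ⇒ ΔU = −W_by = 15140 J.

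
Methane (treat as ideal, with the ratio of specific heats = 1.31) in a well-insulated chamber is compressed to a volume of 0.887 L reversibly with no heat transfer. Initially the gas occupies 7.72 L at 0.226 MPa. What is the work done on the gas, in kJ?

P₂ = P₁(V₁/V₂)^γ = 0.226×(7.72/0.887)^(1.31) = 3.847 MPa.
For a reversible adiabat, W_by_gas = (P₁V₁ − P₂V₂)/(γ−1).
W_by = (226000×0.00772 − 3.847×10^6×0.000887) / (0.31) = -5379 J.
W_on_gas = −W_by = 5379 J.

W ≈ 5.38 kJ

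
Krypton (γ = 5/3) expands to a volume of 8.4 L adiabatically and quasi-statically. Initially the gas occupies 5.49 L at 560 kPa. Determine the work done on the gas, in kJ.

W ≈ -1.14 kJ

P₂ = P₁(V₁/V₂)^γ = 560×(5.49/8.4)^(5/3) = 275.6 kPa.
For a reversible adiabat, W_by_gas = (P₁V₁ − P₂V₂)/(γ−1).
W_by = (560000×0.00549 − 275600×0.0084) / (2/3) = 1139 J.
W_on_gas = −W_by = -1139 J.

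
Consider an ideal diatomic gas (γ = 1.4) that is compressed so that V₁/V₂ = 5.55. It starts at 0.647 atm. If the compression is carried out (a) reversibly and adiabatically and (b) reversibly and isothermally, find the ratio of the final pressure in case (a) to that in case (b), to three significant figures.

P_adiabatic / P_isothermal ≈ 1.98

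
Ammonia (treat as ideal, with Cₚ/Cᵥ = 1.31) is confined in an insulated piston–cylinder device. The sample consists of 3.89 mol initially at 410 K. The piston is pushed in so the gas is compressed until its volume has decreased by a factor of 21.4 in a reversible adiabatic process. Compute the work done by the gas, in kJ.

W ≈ -67.8 kJ

For a reversible adiabat TV^(γ−1) is constant, so T₂ = T₁ (V₁/V₂)^(γ−1).
T₂ = 410 × 21.4^(0.31) = 1060 K.
Q = 0, so ΔU = W_on_gas = nCᵥΔT with Cᵥ = R/(γ−1) = 26.82 J/(mol·K).
ΔU = 3.89 × 26.82 × (1060 − 410) = 67790 J.
Work done by the gas = −ΔU = -67790 J.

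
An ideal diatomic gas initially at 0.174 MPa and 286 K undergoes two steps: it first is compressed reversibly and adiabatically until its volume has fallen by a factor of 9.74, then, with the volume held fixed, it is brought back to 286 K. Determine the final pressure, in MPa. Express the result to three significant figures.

P₃ ≈ 1.69 MPa

For a diatomic ideal gas γ = 7/5.
Adiabatic step (PV^γ = const): P₂ = 0.174×9.74^(7/5) = 4.212 MPa; T₂ = 286×9.74^(2/5) = 710.9 K.
Isochoric: P₃ = P₂(T₃/T₂) = 4.212 × (286/710.9) = 1.695 MPa.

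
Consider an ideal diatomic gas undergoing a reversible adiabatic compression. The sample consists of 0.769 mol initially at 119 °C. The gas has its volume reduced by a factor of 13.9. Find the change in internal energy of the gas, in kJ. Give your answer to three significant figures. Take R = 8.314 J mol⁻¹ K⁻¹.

ΔU ≈ 11.7 kJ

For a reversible adiabat TV^(γ−1) is constant, so T₂ = T₁ (V₁/V₂)^(γ−1).
γ = 7/5 for a diatomic ideal gas, so γ−1 = 2/5.
T₁ = 119 °C = 392.1 K.
T₂ = 392.1 × 13.9^(2/5) = 1124 K.
Q = 0, so ΔU = W_on_gas = nCᵥΔT with Cᵥ = R/(γ−1) = 20.79 J/(mol·K).
ΔU = 0.769 × 20.79 × (1124 − 392.1) = 11690 J.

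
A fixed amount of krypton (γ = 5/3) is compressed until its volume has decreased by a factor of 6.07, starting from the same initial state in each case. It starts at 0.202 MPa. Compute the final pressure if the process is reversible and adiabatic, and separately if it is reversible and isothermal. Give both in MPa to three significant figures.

adiabatic: 4.08 MPa; isothermal: 1.23 MPa

Isothermal: P₂ = P₁(V₁/V₂) = 0.202×6.07 = 1.226 MPa.
Adiabatic: P₂ = P₁(V₁/V₂)^γ = 0.202×6.07^(5/3) = 4.08 MPa.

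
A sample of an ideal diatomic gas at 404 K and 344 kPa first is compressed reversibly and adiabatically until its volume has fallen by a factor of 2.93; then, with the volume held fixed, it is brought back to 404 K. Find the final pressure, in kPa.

For a diatomic ideal gas γ = 7/5.
Adiabatic step (PV^γ = const): P₂ = 344×2.93^(7/5) = 1549 kPa; T₂ = 404×2.93^(2/5) = 621.1 K.
Isochoric: P₃ = P₂(T₃/T₂) = 1549 × (404/621.1) = 1008 kPa.

P₃ ≈ 1010 kPa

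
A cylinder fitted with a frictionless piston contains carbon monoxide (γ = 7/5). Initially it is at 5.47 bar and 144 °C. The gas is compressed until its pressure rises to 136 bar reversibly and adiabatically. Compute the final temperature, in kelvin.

T₂ ≈ 1040 K

Adiabatic: T₂/T₁ = (P₂/P₁)^((γ−1)/γ).
T₁ = 144 °C = 417.1 K.
T₂ = 417.1 × (136/5.47)^(2/7) = 1045 K.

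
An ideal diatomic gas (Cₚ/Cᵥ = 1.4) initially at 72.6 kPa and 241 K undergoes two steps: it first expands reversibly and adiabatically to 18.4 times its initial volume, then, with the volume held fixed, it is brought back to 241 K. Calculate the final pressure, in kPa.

P₃ ≈ 3.95 kPa

Adiabatic step (PV^γ = const): P₂ = 72.6×(1/18.4)^(1.4) = 1.231 kPa; T₂ = 241×(1/18.4)^(0.4) = 75.18 K.
Isochoric: P₃ = P₂(T₃/T₂) = 1.231 × (241/75.18) = 3.946 kPa.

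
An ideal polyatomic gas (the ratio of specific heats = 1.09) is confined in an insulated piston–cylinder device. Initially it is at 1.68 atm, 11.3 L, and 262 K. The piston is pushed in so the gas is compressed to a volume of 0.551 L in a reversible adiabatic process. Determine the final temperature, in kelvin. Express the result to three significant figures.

For a reversible adiabat TV^(γ−1) is constant, so T₂ = T₁ (V₁/V₂)^(γ−1).
T₂ = 262 × (11.3/0.551)^(0.09) = 343.9 K.

T₂ ≈ 344 K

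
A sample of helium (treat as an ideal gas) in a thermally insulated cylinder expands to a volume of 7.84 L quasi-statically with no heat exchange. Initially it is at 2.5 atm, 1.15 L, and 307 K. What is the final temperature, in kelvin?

T₂ ≈ 85.4 K

Adiabatic: T₁V₁^(γ−1) = T₂V₂^(γ−1) ⇒ T₂ = T₁ (V₁/V₂)^(γ−1).
γ = 5/3 for a monatomic ideal gas.
T₂ = 307 × (1.15/7.84)^(2/3) = 85.39 K.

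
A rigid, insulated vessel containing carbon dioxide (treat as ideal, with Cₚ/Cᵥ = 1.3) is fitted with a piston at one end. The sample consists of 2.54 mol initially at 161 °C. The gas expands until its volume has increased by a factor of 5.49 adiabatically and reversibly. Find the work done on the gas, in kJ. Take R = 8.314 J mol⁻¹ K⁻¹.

W ≈ -12.2 kJ

For a reversible adiabat TV^(γ−1) is constant, so T₂ = T₁ (V₁/V₂)^(γ−1).
T₁ = 161 °C = 434.1 K.
T₂ = 434.1 × (1/5.49)^(0.3) = 260.5 K.
Q = 0, so ΔU = W_on_gas = nCᵥΔT with Cᵥ = R/(γ−1) = 27.71 J/(mol·K).
ΔU = 2.54 × 27.71 × (260.5 − 434.1) = -12230 J.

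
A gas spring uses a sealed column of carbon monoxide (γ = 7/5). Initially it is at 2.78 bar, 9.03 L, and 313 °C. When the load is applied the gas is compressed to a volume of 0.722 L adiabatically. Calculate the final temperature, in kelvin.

T₂ ≈ 1610 K

Adiabatic: T₁V₁^(γ−1) = T₂V₂^(γ−1) ⇒ T₂ = T₁ (V₁/V₂)^(γ−1).
T₁ = 313 °C = 586.1 K.
T₂ = 586.1 × (9.03/0.722)^(2/5) = 1610 K.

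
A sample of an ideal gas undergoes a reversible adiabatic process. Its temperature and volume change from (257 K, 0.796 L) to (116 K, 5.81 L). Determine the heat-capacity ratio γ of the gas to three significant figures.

TV^(γ−1) = const ⇒ γ − 1 = ln(T₂/T₁) / ln(V₁/V₂).
γ = 1 + ln(116/257) / ln(0.796/5.81) = 1.4.

γ ≈ 1.40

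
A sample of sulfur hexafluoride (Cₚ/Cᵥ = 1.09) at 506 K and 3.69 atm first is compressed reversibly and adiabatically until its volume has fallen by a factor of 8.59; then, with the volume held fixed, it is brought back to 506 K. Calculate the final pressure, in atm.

Adiabatic step (PV^γ = const): P₂ = 3.69×8.59^(1.09) = 38.47 atm; T₂ = 506×8.59^(0.09) = 614.1 K.
Isochoric: P₃ = P₂(T₃/T₂) = 38.47 × (506/614.1) = 31.7 atm.

P₃ ≈ 31.7 atm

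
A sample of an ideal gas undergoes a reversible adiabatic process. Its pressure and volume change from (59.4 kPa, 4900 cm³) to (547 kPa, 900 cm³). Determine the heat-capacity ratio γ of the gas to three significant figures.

PV^γ = const ⇒ γ = ln(P₂/P₁) / ln(V₁/V₂).
γ = ln(547/59.4) / ln(4900/900) = 1.31.

γ ≈ 1.31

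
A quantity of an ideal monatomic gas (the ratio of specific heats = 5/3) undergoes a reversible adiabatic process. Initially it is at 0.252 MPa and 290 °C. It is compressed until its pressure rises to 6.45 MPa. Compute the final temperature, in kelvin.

T₂ ≈ 2060 K

Adiabatic: T₂/T₁ = (P₂/P₁)^((γ−1)/γ).
T₁ = 290 °C = 563.1 K.
T₂ = 563.1 × (6.45/0.252)^(2/5) = 2060 K.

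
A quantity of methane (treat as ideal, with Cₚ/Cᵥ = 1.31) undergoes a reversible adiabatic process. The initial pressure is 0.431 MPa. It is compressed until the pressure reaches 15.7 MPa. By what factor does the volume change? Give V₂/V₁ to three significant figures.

V₂/V₁ ≈ 0.0643

From PV^γ = const, V₂/V₁ = (P₁/P₂)^(1/γ).
V₂/V₁ = (0.431/15.7)^(0.763) = 0.06428.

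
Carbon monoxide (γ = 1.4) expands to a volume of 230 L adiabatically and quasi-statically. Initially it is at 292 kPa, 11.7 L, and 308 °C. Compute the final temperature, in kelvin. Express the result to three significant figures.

T₂ ≈ 177 K

For a reversible adiabat TV^(γ−1) is constant, so T₂ = T₁ (V₁/V₂)^(γ−1).
T₁ = 308 °C = 581.1 K.
T₂ = 581.1 × (11.7/230)^(0.4) = 176.6 K.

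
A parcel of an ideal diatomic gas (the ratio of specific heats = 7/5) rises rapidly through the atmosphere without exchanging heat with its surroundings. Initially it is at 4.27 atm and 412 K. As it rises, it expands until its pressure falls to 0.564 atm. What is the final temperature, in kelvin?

T₂ ≈ 231 K

Along an adiabat T P^((1−γ)/γ) is constant, so T₂ = T₁ (P₂/P₁)^((γ−1)/γ).
T₂ = 412 × (0.564/4.27)^(2/7) = 231.1 K.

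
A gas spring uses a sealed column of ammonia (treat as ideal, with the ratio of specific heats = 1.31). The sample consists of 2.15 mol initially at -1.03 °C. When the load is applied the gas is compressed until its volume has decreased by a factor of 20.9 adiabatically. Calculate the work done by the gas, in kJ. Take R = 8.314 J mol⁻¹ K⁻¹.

W ≈ -24.6 kJ

Adiabatic: T₁V₁^(γ−1) = T₂V₂^(γ−1) ⇒ T₂ = T₁ (V₁/V₂)^(γ−1).
T₁ = -1.03 °C = 272.1 K.
T₂ = 272.1 × 20.9^(0.31) = 698.2 K.
Q = 0, so ΔU = W_on_gas = nCᵥΔT with Cᵥ = R/(γ−1) = 26.82 J/(mol·K).
ΔU = 2.15 × 26.82 × (698.2 − 272.1) = 24570 J.
Work done by the gas = −ΔU = -24570 J.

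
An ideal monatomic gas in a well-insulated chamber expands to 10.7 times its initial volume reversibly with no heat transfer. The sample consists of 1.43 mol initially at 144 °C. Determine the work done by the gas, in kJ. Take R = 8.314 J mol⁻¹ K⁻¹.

For a reversible adiabat TV^(γ−1) is constant, so T₂ = T₁ (V₁/V₂)^(γ−1).
γ = 5/3 for a monatomic ideal gas, so γ−1 = 2/3.
T₁ = 144 °C = 417.1 K.
T₂ = 417.1 × (1/10.7)^(2/3) = 85.91 K.
Q = 0, so ΔU = W_on_gas = nCᵥΔT with Cᵥ = R/(γ−1) = 12.47 J/(mol·K).
ΔU = 1.43 × 12.47 × (85.91 − 417.1) = -5907 J.
Work done by the gas = −ΔU = 5907 J.

W ≈ 5.91 kJ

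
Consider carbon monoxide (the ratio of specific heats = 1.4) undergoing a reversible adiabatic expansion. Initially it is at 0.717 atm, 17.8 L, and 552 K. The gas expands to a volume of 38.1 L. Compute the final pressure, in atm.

P₂ ≈ 0.247 atm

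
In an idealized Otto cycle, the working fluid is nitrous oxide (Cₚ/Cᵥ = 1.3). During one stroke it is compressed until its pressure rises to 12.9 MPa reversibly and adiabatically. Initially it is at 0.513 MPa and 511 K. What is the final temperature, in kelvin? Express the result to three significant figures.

Adiabatic: T₂/T₁ = (P₂/P₁)^((γ−1)/γ).
T₂ = 511 × (12.9/0.513)^(0.231) = 1075 K.

T₂ ≈ 1080 K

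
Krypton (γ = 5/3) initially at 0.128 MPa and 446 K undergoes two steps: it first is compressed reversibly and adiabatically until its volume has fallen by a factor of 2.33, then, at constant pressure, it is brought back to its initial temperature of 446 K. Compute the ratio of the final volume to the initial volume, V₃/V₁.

V₃/V₁ ≈ 0.244

Adiabatic step: V₂/V₁ = 0.4292; T₂ = T₁·2.33^(2/3) = 783.9 K.
Isobaric step: V₃/V₂ = T₃/T₂ = 446/783.9.
V₃/V₁ = (V₂/V₁)(V₃/V₂) = 0.4292 × (446/783.9) = 0.2442.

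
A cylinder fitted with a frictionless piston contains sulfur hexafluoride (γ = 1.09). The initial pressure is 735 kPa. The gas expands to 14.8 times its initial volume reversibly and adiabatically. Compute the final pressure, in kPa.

Since PV^γ is constant along a reversible adiabat, P₂ = P₁ (V₁/V₂)^γ.
P₂ = 735 × (1/14.8)^(1.09) = 38.97 kPa.

P₂ ≈ 39.0 kPa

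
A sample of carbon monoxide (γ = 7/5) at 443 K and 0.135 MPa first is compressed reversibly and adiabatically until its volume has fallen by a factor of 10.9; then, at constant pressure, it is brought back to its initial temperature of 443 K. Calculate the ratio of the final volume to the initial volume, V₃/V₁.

V₃/V₁ ≈ 0.0353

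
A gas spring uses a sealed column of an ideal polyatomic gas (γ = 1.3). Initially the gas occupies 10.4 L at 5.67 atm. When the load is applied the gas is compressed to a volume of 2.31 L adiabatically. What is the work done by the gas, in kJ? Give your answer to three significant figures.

P₂ = P₁(V₁/V₂)^γ = 5.67×(10.4/2.31)^(1.3) = 40.09 atm.
For a reversible adiabat, W_by_gas = (P₁V₁ − P₂V₂)/(γ−1).
W_by = (574500×0.0104 − 4.062×10^6×0.00231) / (0.3) = -11360 J.

W ≈ -11.4 kJ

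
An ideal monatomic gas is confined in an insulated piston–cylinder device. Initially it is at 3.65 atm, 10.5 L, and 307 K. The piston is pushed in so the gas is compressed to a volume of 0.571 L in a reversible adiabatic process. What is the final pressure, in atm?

P₂ ≈ 468 atm

Since PV^γ is constant along a reversible adiabat, P₂ = P₁ (V₁/V₂)^γ.
γ = 5/3 for a monatomic ideal gas.
P₂ = 3.65 × (10.5/0.571)^(5/3) = 467.6 atm.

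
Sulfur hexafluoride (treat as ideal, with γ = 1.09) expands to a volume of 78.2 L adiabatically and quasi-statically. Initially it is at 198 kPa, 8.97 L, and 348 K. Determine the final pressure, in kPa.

Adiabatic: P₁V₁^γ = P₂V₂^γ ⇒ P₂ = P₁ (V₁/V₂)^γ.
P₂ = 198 × (8.97/78.2)^(1.09) = 18.69 kPa.

P₂ ≈ 18.7 kPa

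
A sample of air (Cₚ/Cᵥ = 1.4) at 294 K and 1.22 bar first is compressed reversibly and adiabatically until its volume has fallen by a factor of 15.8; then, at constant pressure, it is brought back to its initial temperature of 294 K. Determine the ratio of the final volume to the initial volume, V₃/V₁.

V₃/V₁ ≈ 0.0210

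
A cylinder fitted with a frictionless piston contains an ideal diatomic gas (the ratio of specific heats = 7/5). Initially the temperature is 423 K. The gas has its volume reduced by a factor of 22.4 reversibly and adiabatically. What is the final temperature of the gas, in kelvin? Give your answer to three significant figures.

For a reversible adiabat TV^(γ−1) is constant, so T₂ = T₁ (V₁/V₂)^(γ−1).
T₂ = 423 × 22.4^(2/5) = 1467 K.

T₂ ≈ 1470 K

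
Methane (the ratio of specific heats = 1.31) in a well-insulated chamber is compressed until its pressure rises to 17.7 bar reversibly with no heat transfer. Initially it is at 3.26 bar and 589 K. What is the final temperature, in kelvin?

T₂ ≈ 879 K

Adiabatic: T₂/T₁ = (P₂/P₁)^((γ−1)/γ).
T₂ = 589 × (17.7/3.26)^(0.237) = 879 K.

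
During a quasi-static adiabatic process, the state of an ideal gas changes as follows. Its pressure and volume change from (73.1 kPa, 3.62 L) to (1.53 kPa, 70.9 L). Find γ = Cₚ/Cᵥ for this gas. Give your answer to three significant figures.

γ ≈ 1.30

PV^γ = const ⇒ γ = ln(P₂/P₁) / ln(V₁/V₂).
γ = ln(1.53/73.1) / ln(3.62/70.9) = 1.3.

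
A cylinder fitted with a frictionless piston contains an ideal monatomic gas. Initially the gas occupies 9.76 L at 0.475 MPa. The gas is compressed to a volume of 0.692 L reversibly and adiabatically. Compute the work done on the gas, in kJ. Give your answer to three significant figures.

W ≈ 33.6 kJ

γ = 5/3 for a monatomic ideal gas.
P₂ = P₁(V₁/V₂)^γ = 0.475×(9.76/0.692)^(5/3) = 39.11 MPa.
For a reversible adiabat, W_by_gas = (P₁V₁ − P₂V₂)/(γ−1).
W_by = (475000×0.00976 − 3.911×10^7×0.000692) / (2/3) = -33640 J.
W_on_gas = −W_by = 33640 J.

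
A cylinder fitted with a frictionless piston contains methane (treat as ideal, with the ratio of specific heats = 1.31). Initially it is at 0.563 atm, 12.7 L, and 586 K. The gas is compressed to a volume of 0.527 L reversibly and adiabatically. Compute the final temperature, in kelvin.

T₂ ≈ 1570 K

For a reversible adiabat TV^(γ−1) is constant, so T₂ = T₁ (V₁/V₂)^(γ−1).
T₂ = 586 × (12.7/0.527)^(0.31) = 1572 K.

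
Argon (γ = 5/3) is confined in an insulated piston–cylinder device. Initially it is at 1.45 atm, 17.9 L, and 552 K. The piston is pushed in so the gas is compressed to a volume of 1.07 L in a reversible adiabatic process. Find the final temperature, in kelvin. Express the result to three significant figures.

Adiabatic: T₁V₁^(γ−1) = T₂V₂^(γ−1) ⇒ T₂ = T₁ (V₁/V₂)^(γ−1).
T₂ = 552 × (17.9/1.07)^(2/3) = 3611 K.

T₂ ≈ 3610 K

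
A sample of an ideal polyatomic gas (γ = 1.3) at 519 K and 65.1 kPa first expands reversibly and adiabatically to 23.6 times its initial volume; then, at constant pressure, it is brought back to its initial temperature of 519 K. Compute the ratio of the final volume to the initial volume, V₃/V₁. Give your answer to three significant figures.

V₃/V₁ ≈ 60.9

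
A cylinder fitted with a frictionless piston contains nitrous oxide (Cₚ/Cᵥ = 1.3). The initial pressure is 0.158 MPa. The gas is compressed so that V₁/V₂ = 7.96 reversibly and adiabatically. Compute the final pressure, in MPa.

P₂ ≈ 2.34 MPa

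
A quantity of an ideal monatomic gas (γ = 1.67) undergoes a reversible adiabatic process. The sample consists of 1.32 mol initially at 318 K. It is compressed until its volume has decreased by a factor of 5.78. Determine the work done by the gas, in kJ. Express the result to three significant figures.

W ≈ -11.7 kJ

For a reversible adiabat TV^(γ−1) is constant, so T₂ = T₁ (V₁/V₂)^(γ−1).
T₂ = 318 × 5.78^(0.67) = 1030 K.
Q = 0, so ΔU = W_on_gas = nCᵥΔT with Cᵥ = R/(γ−1) = 12.41 J/(mol·K).
ΔU = 1.32 × 12.41 × (1030 − 318) = 11670 J.
Work done by the gas = −ΔU = -11670 J.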